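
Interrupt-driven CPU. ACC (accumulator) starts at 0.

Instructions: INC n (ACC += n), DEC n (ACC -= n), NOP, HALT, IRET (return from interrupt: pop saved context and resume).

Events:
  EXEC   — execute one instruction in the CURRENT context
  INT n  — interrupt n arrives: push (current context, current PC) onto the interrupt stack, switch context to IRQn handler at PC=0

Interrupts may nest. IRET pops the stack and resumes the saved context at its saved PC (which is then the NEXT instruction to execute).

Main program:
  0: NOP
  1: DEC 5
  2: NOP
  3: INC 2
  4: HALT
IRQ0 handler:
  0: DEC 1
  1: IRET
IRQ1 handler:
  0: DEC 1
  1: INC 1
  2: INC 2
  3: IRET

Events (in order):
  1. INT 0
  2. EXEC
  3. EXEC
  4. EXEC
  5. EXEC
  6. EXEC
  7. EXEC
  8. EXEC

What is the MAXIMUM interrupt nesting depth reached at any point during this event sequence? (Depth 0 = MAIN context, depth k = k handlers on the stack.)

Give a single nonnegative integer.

Answer: 1

Derivation:
Event 1 (INT 0): INT 0 arrives: push (MAIN, PC=0), enter IRQ0 at PC=0 (depth now 1) [depth=1]
Event 2 (EXEC): [IRQ0] PC=0: DEC 1 -> ACC=-1 [depth=1]
Event 3 (EXEC): [IRQ0] PC=1: IRET -> resume MAIN at PC=0 (depth now 0) [depth=0]
Event 4 (EXEC): [MAIN] PC=0: NOP [depth=0]
Event 5 (EXEC): [MAIN] PC=1: DEC 5 -> ACC=-6 [depth=0]
Event 6 (EXEC): [MAIN] PC=2: NOP [depth=0]
Event 7 (EXEC): [MAIN] PC=3: INC 2 -> ACC=-4 [depth=0]
Event 8 (EXEC): [MAIN] PC=4: HALT [depth=0]
Max depth observed: 1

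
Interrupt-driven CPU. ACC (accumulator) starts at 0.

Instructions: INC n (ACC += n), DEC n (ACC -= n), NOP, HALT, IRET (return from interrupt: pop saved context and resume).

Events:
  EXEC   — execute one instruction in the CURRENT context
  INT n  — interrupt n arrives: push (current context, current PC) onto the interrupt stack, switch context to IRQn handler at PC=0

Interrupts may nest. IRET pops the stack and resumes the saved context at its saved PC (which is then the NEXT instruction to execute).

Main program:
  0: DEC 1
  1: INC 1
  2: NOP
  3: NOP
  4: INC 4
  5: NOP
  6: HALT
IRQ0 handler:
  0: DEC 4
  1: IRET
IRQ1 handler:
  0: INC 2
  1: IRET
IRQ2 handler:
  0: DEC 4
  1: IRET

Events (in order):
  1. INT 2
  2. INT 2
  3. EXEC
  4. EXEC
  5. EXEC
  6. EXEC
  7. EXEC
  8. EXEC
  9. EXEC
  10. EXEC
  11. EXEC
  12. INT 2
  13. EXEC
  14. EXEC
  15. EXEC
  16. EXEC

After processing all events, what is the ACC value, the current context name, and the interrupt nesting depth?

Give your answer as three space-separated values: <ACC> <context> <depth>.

Answer: -8 MAIN 0

Derivation:
Event 1 (INT 2): INT 2 arrives: push (MAIN, PC=0), enter IRQ2 at PC=0 (depth now 1)
Event 2 (INT 2): INT 2 arrives: push (IRQ2, PC=0), enter IRQ2 at PC=0 (depth now 2)
Event 3 (EXEC): [IRQ2] PC=0: DEC 4 -> ACC=-4
Event 4 (EXEC): [IRQ2] PC=1: IRET -> resume IRQ2 at PC=0 (depth now 1)
Event 5 (EXEC): [IRQ2] PC=0: DEC 4 -> ACC=-8
Event 6 (EXEC): [IRQ2] PC=1: IRET -> resume MAIN at PC=0 (depth now 0)
Event 7 (EXEC): [MAIN] PC=0: DEC 1 -> ACC=-9
Event 8 (EXEC): [MAIN] PC=1: INC 1 -> ACC=-8
Event 9 (EXEC): [MAIN] PC=2: NOP
Event 10 (EXEC): [MAIN] PC=3: NOP
Event 11 (EXEC): [MAIN] PC=4: INC 4 -> ACC=-4
Event 12 (INT 2): INT 2 arrives: push (MAIN, PC=5), enter IRQ2 at PC=0 (depth now 1)
Event 13 (EXEC): [IRQ2] PC=0: DEC 4 -> ACC=-8
Event 14 (EXEC): [IRQ2] PC=1: IRET -> resume MAIN at PC=5 (depth now 0)
Event 15 (EXEC): [MAIN] PC=5: NOP
Event 16 (EXEC): [MAIN] PC=6: HALT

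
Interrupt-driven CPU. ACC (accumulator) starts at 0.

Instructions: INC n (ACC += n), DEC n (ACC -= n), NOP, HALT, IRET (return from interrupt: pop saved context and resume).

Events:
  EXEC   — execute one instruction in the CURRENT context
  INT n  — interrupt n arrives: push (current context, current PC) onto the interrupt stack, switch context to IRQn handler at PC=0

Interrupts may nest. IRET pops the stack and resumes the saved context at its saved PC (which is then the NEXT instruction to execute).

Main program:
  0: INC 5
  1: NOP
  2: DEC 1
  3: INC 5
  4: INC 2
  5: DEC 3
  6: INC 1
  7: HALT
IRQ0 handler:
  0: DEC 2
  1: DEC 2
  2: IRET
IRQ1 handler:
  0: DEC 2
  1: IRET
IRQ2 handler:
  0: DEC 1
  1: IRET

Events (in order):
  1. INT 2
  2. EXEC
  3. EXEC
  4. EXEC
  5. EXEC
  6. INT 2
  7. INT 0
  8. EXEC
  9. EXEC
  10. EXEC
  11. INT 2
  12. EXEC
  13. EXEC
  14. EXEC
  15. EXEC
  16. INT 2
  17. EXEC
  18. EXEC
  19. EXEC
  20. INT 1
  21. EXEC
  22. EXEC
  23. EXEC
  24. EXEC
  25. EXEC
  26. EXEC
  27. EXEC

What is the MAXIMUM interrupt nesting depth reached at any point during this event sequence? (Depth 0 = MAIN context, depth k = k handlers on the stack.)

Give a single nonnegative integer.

Event 1 (INT 2): INT 2 arrives: push (MAIN, PC=0), enter IRQ2 at PC=0 (depth now 1) [depth=1]
Event 2 (EXEC): [IRQ2] PC=0: DEC 1 -> ACC=-1 [depth=1]
Event 3 (EXEC): [IRQ2] PC=1: IRET -> resume MAIN at PC=0 (depth now 0) [depth=0]
Event 4 (EXEC): [MAIN] PC=0: INC 5 -> ACC=4 [depth=0]
Event 5 (EXEC): [MAIN] PC=1: NOP [depth=0]
Event 6 (INT 2): INT 2 arrives: push (MAIN, PC=2), enter IRQ2 at PC=0 (depth now 1) [depth=1]
Event 7 (INT 0): INT 0 arrives: push (IRQ2, PC=0), enter IRQ0 at PC=0 (depth now 2) [depth=2]
Event 8 (EXEC): [IRQ0] PC=0: DEC 2 -> ACC=2 [depth=2]
Event 9 (EXEC): [IRQ0] PC=1: DEC 2 -> ACC=0 [depth=2]
Event 10 (EXEC): [IRQ0] PC=2: IRET -> resume IRQ2 at PC=0 (depth now 1) [depth=1]
Event 11 (INT 2): INT 2 arrives: push (IRQ2, PC=0), enter IRQ2 at PC=0 (depth now 2) [depth=2]
Event 12 (EXEC): [IRQ2] PC=0: DEC 1 -> ACC=-1 [depth=2]
Event 13 (EXEC): [IRQ2] PC=1: IRET -> resume IRQ2 at PC=0 (depth now 1) [depth=1]
Event 14 (EXEC): [IRQ2] PC=0: DEC 1 -> ACC=-2 [depth=1]
Event 15 (EXEC): [IRQ2] PC=1: IRET -> resume MAIN at PC=2 (depth now 0) [depth=0]
Event 16 (INT 2): INT 2 arrives: push (MAIN, PC=2), enter IRQ2 at PC=0 (depth now 1) [depth=1]
Event 17 (EXEC): [IRQ2] PC=0: DEC 1 -> ACC=-3 [depth=1]
Event 18 (EXEC): [IRQ2] PC=1: IRET -> resume MAIN at PC=2 (depth now 0) [depth=0]
Event 19 (EXEC): [MAIN] PC=2: DEC 1 -> ACC=-4 [depth=0]
Event 20 (INT 1): INT 1 arrives: push (MAIN, PC=3), enter IRQ1 at PC=0 (depth now 1) [depth=1]
Event 21 (EXEC): [IRQ1] PC=0: DEC 2 -> ACC=-6 [depth=1]
Event 22 (EXEC): [IRQ1] PC=1: IRET -> resume MAIN at PC=3 (depth now 0) [depth=0]
Event 23 (EXEC): [MAIN] PC=3: INC 5 -> ACC=-1 [depth=0]
Event 24 (EXEC): [MAIN] PC=4: INC 2 -> ACC=1 [depth=0]
Event 25 (EXEC): [MAIN] PC=5: DEC 3 -> ACC=-2 [depth=0]
Event 26 (EXEC): [MAIN] PC=6: INC 1 -> ACC=-1 [depth=0]
Event 27 (EXEC): [MAIN] PC=7: HALT [depth=0]
Max depth observed: 2

Answer: 2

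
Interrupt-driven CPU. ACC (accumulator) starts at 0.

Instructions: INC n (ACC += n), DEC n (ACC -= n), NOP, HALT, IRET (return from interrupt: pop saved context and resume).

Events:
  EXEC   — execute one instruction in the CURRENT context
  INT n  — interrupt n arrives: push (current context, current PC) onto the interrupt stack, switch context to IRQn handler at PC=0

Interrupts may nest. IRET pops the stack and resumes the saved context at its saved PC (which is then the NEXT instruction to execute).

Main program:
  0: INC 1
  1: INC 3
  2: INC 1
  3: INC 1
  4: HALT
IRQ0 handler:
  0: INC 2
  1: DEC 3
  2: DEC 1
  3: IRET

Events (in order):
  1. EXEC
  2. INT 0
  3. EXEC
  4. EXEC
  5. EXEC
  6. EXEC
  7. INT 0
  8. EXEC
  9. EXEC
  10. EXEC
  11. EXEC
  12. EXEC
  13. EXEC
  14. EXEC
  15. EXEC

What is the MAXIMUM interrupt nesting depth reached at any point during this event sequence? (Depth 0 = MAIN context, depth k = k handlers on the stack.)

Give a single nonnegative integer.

Answer: 1

Derivation:
Event 1 (EXEC): [MAIN] PC=0: INC 1 -> ACC=1 [depth=0]
Event 2 (INT 0): INT 0 arrives: push (MAIN, PC=1), enter IRQ0 at PC=0 (depth now 1) [depth=1]
Event 3 (EXEC): [IRQ0] PC=0: INC 2 -> ACC=3 [depth=1]
Event 4 (EXEC): [IRQ0] PC=1: DEC 3 -> ACC=0 [depth=1]
Event 5 (EXEC): [IRQ0] PC=2: DEC 1 -> ACC=-1 [depth=1]
Event 6 (EXEC): [IRQ0] PC=3: IRET -> resume MAIN at PC=1 (depth now 0) [depth=0]
Event 7 (INT 0): INT 0 arrives: push (MAIN, PC=1), enter IRQ0 at PC=0 (depth now 1) [depth=1]
Event 8 (EXEC): [IRQ0] PC=0: INC 2 -> ACC=1 [depth=1]
Event 9 (EXEC): [IRQ0] PC=1: DEC 3 -> ACC=-2 [depth=1]
Event 10 (EXEC): [IRQ0] PC=2: DEC 1 -> ACC=-3 [depth=1]
Event 11 (EXEC): [IRQ0] PC=3: IRET -> resume MAIN at PC=1 (depth now 0) [depth=0]
Event 12 (EXEC): [MAIN] PC=1: INC 3 -> ACC=0 [depth=0]
Event 13 (EXEC): [MAIN] PC=2: INC 1 -> ACC=1 [depth=0]
Event 14 (EXEC): [MAIN] PC=3: INC 1 -> ACC=2 [depth=0]
Event 15 (EXEC): [MAIN] PC=4: HALT [depth=0]
Max depth observed: 1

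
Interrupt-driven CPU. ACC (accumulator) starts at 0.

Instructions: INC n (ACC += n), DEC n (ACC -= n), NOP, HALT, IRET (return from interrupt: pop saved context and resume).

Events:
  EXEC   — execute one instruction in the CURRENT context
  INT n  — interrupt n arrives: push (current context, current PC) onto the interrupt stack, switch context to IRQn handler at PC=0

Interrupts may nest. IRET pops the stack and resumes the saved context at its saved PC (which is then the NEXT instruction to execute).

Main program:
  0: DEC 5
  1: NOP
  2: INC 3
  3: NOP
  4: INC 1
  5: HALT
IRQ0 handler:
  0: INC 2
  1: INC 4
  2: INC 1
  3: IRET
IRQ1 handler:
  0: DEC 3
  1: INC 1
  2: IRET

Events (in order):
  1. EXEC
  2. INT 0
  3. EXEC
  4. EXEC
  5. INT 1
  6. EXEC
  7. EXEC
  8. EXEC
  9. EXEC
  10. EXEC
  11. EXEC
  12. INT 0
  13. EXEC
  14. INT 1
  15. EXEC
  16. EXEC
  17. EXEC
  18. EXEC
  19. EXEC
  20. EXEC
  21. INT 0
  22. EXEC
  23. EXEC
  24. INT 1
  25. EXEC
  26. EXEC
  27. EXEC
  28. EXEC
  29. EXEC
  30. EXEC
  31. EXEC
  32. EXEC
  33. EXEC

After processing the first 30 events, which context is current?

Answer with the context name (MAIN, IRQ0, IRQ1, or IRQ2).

Answer: MAIN

Derivation:
Event 1 (EXEC): [MAIN] PC=0: DEC 5 -> ACC=-5
Event 2 (INT 0): INT 0 arrives: push (MAIN, PC=1), enter IRQ0 at PC=0 (depth now 1)
Event 3 (EXEC): [IRQ0] PC=0: INC 2 -> ACC=-3
Event 4 (EXEC): [IRQ0] PC=1: INC 4 -> ACC=1
Event 5 (INT 1): INT 1 arrives: push (IRQ0, PC=2), enter IRQ1 at PC=0 (depth now 2)
Event 6 (EXEC): [IRQ1] PC=0: DEC 3 -> ACC=-2
Event 7 (EXEC): [IRQ1] PC=1: INC 1 -> ACC=-1
Event 8 (EXEC): [IRQ1] PC=2: IRET -> resume IRQ0 at PC=2 (depth now 1)
Event 9 (EXEC): [IRQ0] PC=2: INC 1 -> ACC=0
Event 10 (EXEC): [IRQ0] PC=3: IRET -> resume MAIN at PC=1 (depth now 0)
Event 11 (EXEC): [MAIN] PC=1: NOP
Event 12 (INT 0): INT 0 arrives: push (MAIN, PC=2), enter IRQ0 at PC=0 (depth now 1)
Event 13 (EXEC): [IRQ0] PC=0: INC 2 -> ACC=2
Event 14 (INT 1): INT 1 arrives: push (IRQ0, PC=1), enter IRQ1 at PC=0 (depth now 2)
Event 15 (EXEC): [IRQ1] PC=0: DEC 3 -> ACC=-1
Event 16 (EXEC): [IRQ1] PC=1: INC 1 -> ACC=0
Event 17 (EXEC): [IRQ1] PC=2: IRET -> resume IRQ0 at PC=1 (depth now 1)
Event 18 (EXEC): [IRQ0] PC=1: INC 4 -> ACC=4
Event 19 (EXEC): [IRQ0] PC=2: INC 1 -> ACC=5
Event 20 (EXEC): [IRQ0] PC=3: IRET -> resume MAIN at PC=2 (depth now 0)
Event 21 (INT 0): INT 0 arrives: push (MAIN, PC=2), enter IRQ0 at PC=0 (depth now 1)
Event 22 (EXEC): [IRQ0] PC=0: INC 2 -> ACC=7
Event 23 (EXEC): [IRQ0] PC=1: INC 4 -> ACC=11
Event 24 (INT 1): INT 1 arrives: push (IRQ0, PC=2), enter IRQ1 at PC=0 (depth now 2)
Event 25 (EXEC): [IRQ1] PC=0: DEC 3 -> ACC=8
Event 26 (EXEC): [IRQ1] PC=1: INC 1 -> ACC=9
Event 27 (EXEC): [IRQ1] PC=2: IRET -> resume IRQ0 at PC=2 (depth now 1)
Event 28 (EXEC): [IRQ0] PC=2: INC 1 -> ACC=10
Event 29 (EXEC): [IRQ0] PC=3: IRET -> resume MAIN at PC=2 (depth now 0)
Event 30 (EXEC): [MAIN] PC=2: INC 3 -> ACC=13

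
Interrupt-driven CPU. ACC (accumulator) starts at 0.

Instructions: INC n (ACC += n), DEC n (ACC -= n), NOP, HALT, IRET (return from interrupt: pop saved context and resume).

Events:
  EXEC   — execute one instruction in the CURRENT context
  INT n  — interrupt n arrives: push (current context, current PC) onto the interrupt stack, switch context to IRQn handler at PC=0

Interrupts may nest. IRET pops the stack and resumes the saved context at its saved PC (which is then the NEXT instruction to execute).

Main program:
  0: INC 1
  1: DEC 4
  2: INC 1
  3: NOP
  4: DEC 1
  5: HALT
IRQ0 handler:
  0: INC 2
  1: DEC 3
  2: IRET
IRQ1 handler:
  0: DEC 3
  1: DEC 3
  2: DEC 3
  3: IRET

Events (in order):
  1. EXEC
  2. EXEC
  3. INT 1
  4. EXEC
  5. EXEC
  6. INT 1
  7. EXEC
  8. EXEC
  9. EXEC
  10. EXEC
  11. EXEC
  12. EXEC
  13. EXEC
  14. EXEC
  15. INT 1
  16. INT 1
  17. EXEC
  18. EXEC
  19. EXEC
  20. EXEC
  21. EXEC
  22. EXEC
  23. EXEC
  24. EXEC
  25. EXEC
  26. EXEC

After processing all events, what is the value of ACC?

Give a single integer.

Answer: -39

Derivation:
Event 1 (EXEC): [MAIN] PC=0: INC 1 -> ACC=1
Event 2 (EXEC): [MAIN] PC=1: DEC 4 -> ACC=-3
Event 3 (INT 1): INT 1 arrives: push (MAIN, PC=2), enter IRQ1 at PC=0 (depth now 1)
Event 4 (EXEC): [IRQ1] PC=0: DEC 3 -> ACC=-6
Event 5 (EXEC): [IRQ1] PC=1: DEC 3 -> ACC=-9
Event 6 (INT 1): INT 1 arrives: push (IRQ1, PC=2), enter IRQ1 at PC=0 (depth now 2)
Event 7 (EXEC): [IRQ1] PC=0: DEC 3 -> ACC=-12
Event 8 (EXEC): [IRQ1] PC=1: DEC 3 -> ACC=-15
Event 9 (EXEC): [IRQ1] PC=2: DEC 3 -> ACC=-18
Event 10 (EXEC): [IRQ1] PC=3: IRET -> resume IRQ1 at PC=2 (depth now 1)
Event 11 (EXEC): [IRQ1] PC=2: DEC 3 -> ACC=-21
Event 12 (EXEC): [IRQ1] PC=3: IRET -> resume MAIN at PC=2 (depth now 0)
Event 13 (EXEC): [MAIN] PC=2: INC 1 -> ACC=-20
Event 14 (EXEC): [MAIN] PC=3: NOP
Event 15 (INT 1): INT 1 arrives: push (MAIN, PC=4), enter IRQ1 at PC=0 (depth now 1)
Event 16 (INT 1): INT 1 arrives: push (IRQ1, PC=0), enter IRQ1 at PC=0 (depth now 2)
Event 17 (EXEC): [IRQ1] PC=0: DEC 3 -> ACC=-23
Event 18 (EXEC): [IRQ1] PC=1: DEC 3 -> ACC=-26
Event 19 (EXEC): [IRQ1] PC=2: DEC 3 -> ACC=-29
Event 20 (EXEC): [IRQ1] PC=3: IRET -> resume IRQ1 at PC=0 (depth now 1)
Event 21 (EXEC): [IRQ1] PC=0: DEC 3 -> ACC=-32
Event 22 (EXEC): [IRQ1] PC=1: DEC 3 -> ACC=-35
Event 23 (EXEC): [IRQ1] PC=2: DEC 3 -> ACC=-38
Event 24 (EXEC): [IRQ1] PC=3: IRET -> resume MAIN at PC=4 (depth now 0)
Event 25 (EXEC): [MAIN] PC=4: DEC 1 -> ACC=-39
Event 26 (EXEC): [MAIN] PC=5: HALT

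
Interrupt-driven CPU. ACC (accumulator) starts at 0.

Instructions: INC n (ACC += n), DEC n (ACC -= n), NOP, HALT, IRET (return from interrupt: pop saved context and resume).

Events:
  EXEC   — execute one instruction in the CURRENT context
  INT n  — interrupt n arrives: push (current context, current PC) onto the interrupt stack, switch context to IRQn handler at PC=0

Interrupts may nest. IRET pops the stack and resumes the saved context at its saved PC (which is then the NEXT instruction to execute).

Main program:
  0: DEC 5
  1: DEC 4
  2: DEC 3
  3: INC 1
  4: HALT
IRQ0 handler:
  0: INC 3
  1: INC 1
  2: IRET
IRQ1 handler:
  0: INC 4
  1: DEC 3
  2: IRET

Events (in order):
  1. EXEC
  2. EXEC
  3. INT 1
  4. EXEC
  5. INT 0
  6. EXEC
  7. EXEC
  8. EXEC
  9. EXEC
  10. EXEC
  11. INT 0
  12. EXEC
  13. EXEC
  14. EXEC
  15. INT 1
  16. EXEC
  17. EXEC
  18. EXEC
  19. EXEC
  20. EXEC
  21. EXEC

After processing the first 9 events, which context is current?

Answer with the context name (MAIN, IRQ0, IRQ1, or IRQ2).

Event 1 (EXEC): [MAIN] PC=0: DEC 5 -> ACC=-5
Event 2 (EXEC): [MAIN] PC=1: DEC 4 -> ACC=-9
Event 3 (INT 1): INT 1 arrives: push (MAIN, PC=2), enter IRQ1 at PC=0 (depth now 1)
Event 4 (EXEC): [IRQ1] PC=0: INC 4 -> ACC=-5
Event 5 (INT 0): INT 0 arrives: push (IRQ1, PC=1), enter IRQ0 at PC=0 (depth now 2)
Event 6 (EXEC): [IRQ0] PC=0: INC 3 -> ACC=-2
Event 7 (EXEC): [IRQ0] PC=1: INC 1 -> ACC=-1
Event 8 (EXEC): [IRQ0] PC=2: IRET -> resume IRQ1 at PC=1 (depth now 1)
Event 9 (EXEC): [IRQ1] PC=1: DEC 3 -> ACC=-4

Answer: IRQ1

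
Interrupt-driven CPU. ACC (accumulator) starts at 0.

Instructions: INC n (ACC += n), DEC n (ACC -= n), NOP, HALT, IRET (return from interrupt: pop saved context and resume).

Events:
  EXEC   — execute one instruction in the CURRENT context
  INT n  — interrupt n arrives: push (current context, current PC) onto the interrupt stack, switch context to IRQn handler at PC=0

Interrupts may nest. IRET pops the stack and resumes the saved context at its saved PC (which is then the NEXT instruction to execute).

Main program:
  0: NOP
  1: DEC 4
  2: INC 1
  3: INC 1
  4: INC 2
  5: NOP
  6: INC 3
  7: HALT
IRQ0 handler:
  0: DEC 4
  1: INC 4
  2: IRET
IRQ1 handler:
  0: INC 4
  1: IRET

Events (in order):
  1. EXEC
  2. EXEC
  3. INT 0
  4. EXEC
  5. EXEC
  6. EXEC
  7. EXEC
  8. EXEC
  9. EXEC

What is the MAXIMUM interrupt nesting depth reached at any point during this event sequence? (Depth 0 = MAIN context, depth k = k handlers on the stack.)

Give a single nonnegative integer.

Answer: 1

Derivation:
Event 1 (EXEC): [MAIN] PC=0: NOP [depth=0]
Event 2 (EXEC): [MAIN] PC=1: DEC 4 -> ACC=-4 [depth=0]
Event 3 (INT 0): INT 0 arrives: push (MAIN, PC=2), enter IRQ0 at PC=0 (depth now 1) [depth=1]
Event 4 (EXEC): [IRQ0] PC=0: DEC 4 -> ACC=-8 [depth=1]
Event 5 (EXEC): [IRQ0] PC=1: INC 4 -> ACC=-4 [depth=1]
Event 6 (EXEC): [IRQ0] PC=2: IRET -> resume MAIN at PC=2 (depth now 0) [depth=0]
Event 7 (EXEC): [MAIN] PC=2: INC 1 -> ACC=-3 [depth=0]
Event 8 (EXEC): [MAIN] PC=3: INC 1 -> ACC=-2 [depth=0]
Event 9 (EXEC): [MAIN] PC=4: INC 2 -> ACC=0 [depth=0]
Max depth observed: 1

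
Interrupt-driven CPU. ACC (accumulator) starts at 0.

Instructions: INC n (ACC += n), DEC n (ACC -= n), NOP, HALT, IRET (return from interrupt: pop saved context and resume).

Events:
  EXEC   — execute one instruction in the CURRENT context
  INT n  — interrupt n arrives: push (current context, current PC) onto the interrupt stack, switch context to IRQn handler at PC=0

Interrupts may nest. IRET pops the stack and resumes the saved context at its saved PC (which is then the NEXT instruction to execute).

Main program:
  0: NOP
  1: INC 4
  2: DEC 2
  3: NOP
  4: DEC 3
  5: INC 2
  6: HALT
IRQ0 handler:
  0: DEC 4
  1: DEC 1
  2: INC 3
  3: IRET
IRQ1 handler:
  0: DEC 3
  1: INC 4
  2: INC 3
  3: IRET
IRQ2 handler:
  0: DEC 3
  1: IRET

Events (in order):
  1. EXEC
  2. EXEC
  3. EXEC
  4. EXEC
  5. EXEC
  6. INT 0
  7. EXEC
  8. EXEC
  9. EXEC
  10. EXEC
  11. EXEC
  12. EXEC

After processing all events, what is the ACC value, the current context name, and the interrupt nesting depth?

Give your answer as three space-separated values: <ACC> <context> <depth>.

Event 1 (EXEC): [MAIN] PC=0: NOP
Event 2 (EXEC): [MAIN] PC=1: INC 4 -> ACC=4
Event 3 (EXEC): [MAIN] PC=2: DEC 2 -> ACC=2
Event 4 (EXEC): [MAIN] PC=3: NOP
Event 5 (EXEC): [MAIN] PC=4: DEC 3 -> ACC=-1
Event 6 (INT 0): INT 0 arrives: push (MAIN, PC=5), enter IRQ0 at PC=0 (depth now 1)
Event 7 (EXEC): [IRQ0] PC=0: DEC 4 -> ACC=-5
Event 8 (EXEC): [IRQ0] PC=1: DEC 1 -> ACC=-6
Event 9 (EXEC): [IRQ0] PC=2: INC 3 -> ACC=-3
Event 10 (EXEC): [IRQ0] PC=3: IRET -> resume MAIN at PC=5 (depth now 0)
Event 11 (EXEC): [MAIN] PC=5: INC 2 -> ACC=-1
Event 12 (EXEC): [MAIN] PC=6: HALT

Answer: -1 MAIN 0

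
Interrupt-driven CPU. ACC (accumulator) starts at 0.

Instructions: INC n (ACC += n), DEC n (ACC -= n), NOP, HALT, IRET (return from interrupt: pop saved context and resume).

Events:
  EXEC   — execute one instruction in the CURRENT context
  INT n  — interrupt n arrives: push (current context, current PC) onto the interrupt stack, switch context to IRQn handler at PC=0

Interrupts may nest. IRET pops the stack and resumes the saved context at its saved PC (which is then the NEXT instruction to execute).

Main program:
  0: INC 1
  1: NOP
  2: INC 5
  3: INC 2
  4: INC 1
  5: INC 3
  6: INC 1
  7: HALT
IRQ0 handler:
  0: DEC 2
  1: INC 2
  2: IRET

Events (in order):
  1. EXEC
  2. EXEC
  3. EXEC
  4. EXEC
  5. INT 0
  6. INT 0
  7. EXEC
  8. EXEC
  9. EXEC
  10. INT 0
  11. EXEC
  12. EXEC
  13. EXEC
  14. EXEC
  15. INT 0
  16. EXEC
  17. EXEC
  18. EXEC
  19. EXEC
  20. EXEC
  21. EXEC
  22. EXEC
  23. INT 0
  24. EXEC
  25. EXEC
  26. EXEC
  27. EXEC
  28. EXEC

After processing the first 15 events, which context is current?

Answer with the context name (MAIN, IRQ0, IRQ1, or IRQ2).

Answer: IRQ0

Derivation:
Event 1 (EXEC): [MAIN] PC=0: INC 1 -> ACC=1
Event 2 (EXEC): [MAIN] PC=1: NOP
Event 3 (EXEC): [MAIN] PC=2: INC 5 -> ACC=6
Event 4 (EXEC): [MAIN] PC=3: INC 2 -> ACC=8
Event 5 (INT 0): INT 0 arrives: push (MAIN, PC=4), enter IRQ0 at PC=0 (depth now 1)
Event 6 (INT 0): INT 0 arrives: push (IRQ0, PC=0), enter IRQ0 at PC=0 (depth now 2)
Event 7 (EXEC): [IRQ0] PC=0: DEC 2 -> ACC=6
Event 8 (EXEC): [IRQ0] PC=1: INC 2 -> ACC=8
Event 9 (EXEC): [IRQ0] PC=2: IRET -> resume IRQ0 at PC=0 (depth now 1)
Event 10 (INT 0): INT 0 arrives: push (IRQ0, PC=0), enter IRQ0 at PC=0 (depth now 2)
Event 11 (EXEC): [IRQ0] PC=0: DEC 2 -> ACC=6
Event 12 (EXEC): [IRQ0] PC=1: INC 2 -> ACC=8
Event 13 (EXEC): [IRQ0] PC=2: IRET -> resume IRQ0 at PC=0 (depth now 1)
Event 14 (EXEC): [IRQ0] PC=0: DEC 2 -> ACC=6
Event 15 (INT 0): INT 0 arrives: push (IRQ0, PC=1), enter IRQ0 at PC=0 (depth now 2)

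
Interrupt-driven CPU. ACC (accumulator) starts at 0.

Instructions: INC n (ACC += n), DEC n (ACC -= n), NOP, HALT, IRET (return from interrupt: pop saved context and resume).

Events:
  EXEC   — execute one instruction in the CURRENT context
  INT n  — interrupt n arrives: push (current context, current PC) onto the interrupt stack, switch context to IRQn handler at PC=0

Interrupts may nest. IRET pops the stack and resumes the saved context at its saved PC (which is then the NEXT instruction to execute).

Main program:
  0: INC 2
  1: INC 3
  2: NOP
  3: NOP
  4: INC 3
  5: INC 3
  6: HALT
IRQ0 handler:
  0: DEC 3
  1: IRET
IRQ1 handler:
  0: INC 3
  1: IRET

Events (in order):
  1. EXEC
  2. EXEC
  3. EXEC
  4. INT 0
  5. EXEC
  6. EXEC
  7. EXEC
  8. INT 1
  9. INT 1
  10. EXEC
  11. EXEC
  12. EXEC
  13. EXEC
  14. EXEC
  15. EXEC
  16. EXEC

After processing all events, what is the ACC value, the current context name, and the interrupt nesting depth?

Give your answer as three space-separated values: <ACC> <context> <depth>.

Event 1 (EXEC): [MAIN] PC=0: INC 2 -> ACC=2
Event 2 (EXEC): [MAIN] PC=1: INC 3 -> ACC=5
Event 3 (EXEC): [MAIN] PC=2: NOP
Event 4 (INT 0): INT 0 arrives: push (MAIN, PC=3), enter IRQ0 at PC=0 (depth now 1)
Event 5 (EXEC): [IRQ0] PC=0: DEC 3 -> ACC=2
Event 6 (EXEC): [IRQ0] PC=1: IRET -> resume MAIN at PC=3 (depth now 0)
Event 7 (EXEC): [MAIN] PC=3: NOP
Event 8 (INT 1): INT 1 arrives: push (MAIN, PC=4), enter IRQ1 at PC=0 (depth now 1)
Event 9 (INT 1): INT 1 arrives: push (IRQ1, PC=0), enter IRQ1 at PC=0 (depth now 2)
Event 10 (EXEC): [IRQ1] PC=0: INC 3 -> ACC=5
Event 11 (EXEC): [IRQ1] PC=1: IRET -> resume IRQ1 at PC=0 (depth now 1)
Event 12 (EXEC): [IRQ1] PC=0: INC 3 -> ACC=8
Event 13 (EXEC): [IRQ1] PC=1: IRET -> resume MAIN at PC=4 (depth now 0)
Event 14 (EXEC): [MAIN] PC=4: INC 3 -> ACC=11
Event 15 (EXEC): [MAIN] PC=5: INC 3 -> ACC=14
Event 16 (EXEC): [MAIN] PC=6: HALT

Answer: 14 MAIN 0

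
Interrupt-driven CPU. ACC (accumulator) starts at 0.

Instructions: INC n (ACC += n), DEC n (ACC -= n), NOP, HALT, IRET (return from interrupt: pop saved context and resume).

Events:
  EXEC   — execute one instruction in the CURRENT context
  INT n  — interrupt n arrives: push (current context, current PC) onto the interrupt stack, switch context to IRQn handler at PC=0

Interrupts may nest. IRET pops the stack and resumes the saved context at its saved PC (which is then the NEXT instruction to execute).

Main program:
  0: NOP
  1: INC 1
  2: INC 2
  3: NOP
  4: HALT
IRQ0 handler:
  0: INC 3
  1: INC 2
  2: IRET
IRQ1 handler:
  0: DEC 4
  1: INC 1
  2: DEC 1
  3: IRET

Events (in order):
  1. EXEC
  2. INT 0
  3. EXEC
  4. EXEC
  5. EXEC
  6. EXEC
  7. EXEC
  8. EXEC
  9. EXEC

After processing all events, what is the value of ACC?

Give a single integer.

Answer: 8

Derivation:
Event 1 (EXEC): [MAIN] PC=0: NOP
Event 2 (INT 0): INT 0 arrives: push (MAIN, PC=1), enter IRQ0 at PC=0 (depth now 1)
Event 3 (EXEC): [IRQ0] PC=0: INC 3 -> ACC=3
Event 4 (EXEC): [IRQ0] PC=1: INC 2 -> ACC=5
Event 5 (EXEC): [IRQ0] PC=2: IRET -> resume MAIN at PC=1 (depth now 0)
Event 6 (EXEC): [MAIN] PC=1: INC 1 -> ACC=6
Event 7 (EXEC): [MAIN] PC=2: INC 2 -> ACC=8
Event 8 (EXEC): [MAIN] PC=3: NOP
Event 9 (EXEC): [MAIN] PC=4: HALT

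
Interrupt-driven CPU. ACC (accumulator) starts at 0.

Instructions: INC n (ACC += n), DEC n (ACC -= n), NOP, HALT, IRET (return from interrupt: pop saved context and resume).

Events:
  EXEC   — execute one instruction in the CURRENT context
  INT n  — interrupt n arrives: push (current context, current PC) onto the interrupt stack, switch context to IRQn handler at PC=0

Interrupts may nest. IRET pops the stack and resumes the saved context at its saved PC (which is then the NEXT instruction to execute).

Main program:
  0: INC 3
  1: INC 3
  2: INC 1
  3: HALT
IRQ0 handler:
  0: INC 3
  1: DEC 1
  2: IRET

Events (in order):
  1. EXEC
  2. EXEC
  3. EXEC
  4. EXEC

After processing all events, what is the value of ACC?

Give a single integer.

Answer: 7

Derivation:
Event 1 (EXEC): [MAIN] PC=0: INC 3 -> ACC=3
Event 2 (EXEC): [MAIN] PC=1: INC 3 -> ACC=6
Event 3 (EXEC): [MAIN] PC=2: INC 1 -> ACC=7
Event 4 (EXEC): [MAIN] PC=3: HALT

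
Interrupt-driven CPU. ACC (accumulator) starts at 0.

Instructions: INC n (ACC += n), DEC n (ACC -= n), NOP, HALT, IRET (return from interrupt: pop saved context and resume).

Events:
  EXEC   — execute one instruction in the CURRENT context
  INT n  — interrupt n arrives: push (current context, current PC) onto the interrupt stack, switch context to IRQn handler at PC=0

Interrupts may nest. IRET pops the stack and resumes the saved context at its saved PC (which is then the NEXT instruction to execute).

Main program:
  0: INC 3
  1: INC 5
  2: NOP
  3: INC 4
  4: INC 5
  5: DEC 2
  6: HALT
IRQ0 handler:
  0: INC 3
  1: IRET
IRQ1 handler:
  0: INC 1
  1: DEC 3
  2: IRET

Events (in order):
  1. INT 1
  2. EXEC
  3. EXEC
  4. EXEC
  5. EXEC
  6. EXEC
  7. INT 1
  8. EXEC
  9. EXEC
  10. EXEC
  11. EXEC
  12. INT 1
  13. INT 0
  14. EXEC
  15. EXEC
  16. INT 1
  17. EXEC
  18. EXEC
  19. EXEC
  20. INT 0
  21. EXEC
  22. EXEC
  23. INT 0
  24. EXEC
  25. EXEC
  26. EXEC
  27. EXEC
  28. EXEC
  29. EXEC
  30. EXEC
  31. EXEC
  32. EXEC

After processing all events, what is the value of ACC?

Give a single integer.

Event 1 (INT 1): INT 1 arrives: push (MAIN, PC=0), enter IRQ1 at PC=0 (depth now 1)
Event 2 (EXEC): [IRQ1] PC=0: INC 1 -> ACC=1
Event 3 (EXEC): [IRQ1] PC=1: DEC 3 -> ACC=-2
Event 4 (EXEC): [IRQ1] PC=2: IRET -> resume MAIN at PC=0 (depth now 0)
Event 5 (EXEC): [MAIN] PC=0: INC 3 -> ACC=1
Event 6 (EXEC): [MAIN] PC=1: INC 5 -> ACC=6
Event 7 (INT 1): INT 1 arrives: push (MAIN, PC=2), enter IRQ1 at PC=0 (depth now 1)
Event 8 (EXEC): [IRQ1] PC=0: INC 1 -> ACC=7
Event 9 (EXEC): [IRQ1] PC=1: DEC 3 -> ACC=4
Event 10 (EXEC): [IRQ1] PC=2: IRET -> resume MAIN at PC=2 (depth now 0)
Event 11 (EXEC): [MAIN] PC=2: NOP
Event 12 (INT 1): INT 1 arrives: push (MAIN, PC=3), enter IRQ1 at PC=0 (depth now 1)
Event 13 (INT 0): INT 0 arrives: push (IRQ1, PC=0), enter IRQ0 at PC=0 (depth now 2)
Event 14 (EXEC): [IRQ0] PC=0: INC 3 -> ACC=7
Event 15 (EXEC): [IRQ0] PC=1: IRET -> resume IRQ1 at PC=0 (depth now 1)
Event 16 (INT 1): INT 1 arrives: push (IRQ1, PC=0), enter IRQ1 at PC=0 (depth now 2)
Event 17 (EXEC): [IRQ1] PC=0: INC 1 -> ACC=8
Event 18 (EXEC): [IRQ1] PC=1: DEC 3 -> ACC=5
Event 19 (EXEC): [IRQ1] PC=2: IRET -> resume IRQ1 at PC=0 (depth now 1)
Event 20 (INT 0): INT 0 arrives: push (IRQ1, PC=0), enter IRQ0 at PC=0 (depth now 2)
Event 21 (EXEC): [IRQ0] PC=0: INC 3 -> ACC=8
Event 22 (EXEC): [IRQ0] PC=1: IRET -> resume IRQ1 at PC=0 (depth now 1)
Event 23 (INT 0): INT 0 arrives: push (IRQ1, PC=0), enter IRQ0 at PC=0 (depth now 2)
Event 24 (EXEC): [IRQ0] PC=0: INC 3 -> ACC=11
Event 25 (EXEC): [IRQ0] PC=1: IRET -> resume IRQ1 at PC=0 (depth now 1)
Event 26 (EXEC): [IRQ1] PC=0: INC 1 -> ACC=12
Event 27 (EXEC): [IRQ1] PC=1: DEC 3 -> ACC=9
Event 28 (EXEC): [IRQ1] PC=2: IRET -> resume MAIN at PC=3 (depth now 0)
Event 29 (EXEC): [MAIN] PC=3: INC 4 -> ACC=13
Event 30 (EXEC): [MAIN] PC=4: INC 5 -> ACC=18
Event 31 (EXEC): [MAIN] PC=5: DEC 2 -> ACC=16
Event 32 (EXEC): [MAIN] PC=6: HALT

Answer: 16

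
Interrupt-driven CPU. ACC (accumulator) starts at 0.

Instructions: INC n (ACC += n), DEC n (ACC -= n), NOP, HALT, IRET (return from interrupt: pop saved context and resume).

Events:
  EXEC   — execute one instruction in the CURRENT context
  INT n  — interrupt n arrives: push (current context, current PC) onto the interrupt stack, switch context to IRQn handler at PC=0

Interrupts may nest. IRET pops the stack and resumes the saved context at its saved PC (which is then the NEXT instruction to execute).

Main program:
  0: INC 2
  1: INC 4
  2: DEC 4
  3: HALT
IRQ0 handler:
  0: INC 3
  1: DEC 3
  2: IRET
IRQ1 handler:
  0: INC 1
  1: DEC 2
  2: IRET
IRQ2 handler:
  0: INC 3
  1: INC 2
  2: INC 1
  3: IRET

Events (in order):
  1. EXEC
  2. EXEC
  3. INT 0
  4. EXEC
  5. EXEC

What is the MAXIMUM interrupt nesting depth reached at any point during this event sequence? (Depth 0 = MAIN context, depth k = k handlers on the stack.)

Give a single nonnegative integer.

Answer: 1

Derivation:
Event 1 (EXEC): [MAIN] PC=0: INC 2 -> ACC=2 [depth=0]
Event 2 (EXEC): [MAIN] PC=1: INC 4 -> ACC=6 [depth=0]
Event 3 (INT 0): INT 0 arrives: push (MAIN, PC=2), enter IRQ0 at PC=0 (depth now 1) [depth=1]
Event 4 (EXEC): [IRQ0] PC=0: INC 3 -> ACC=9 [depth=1]
Event 5 (EXEC): [IRQ0] PC=1: DEC 3 -> ACC=6 [depth=1]
Max depth observed: 1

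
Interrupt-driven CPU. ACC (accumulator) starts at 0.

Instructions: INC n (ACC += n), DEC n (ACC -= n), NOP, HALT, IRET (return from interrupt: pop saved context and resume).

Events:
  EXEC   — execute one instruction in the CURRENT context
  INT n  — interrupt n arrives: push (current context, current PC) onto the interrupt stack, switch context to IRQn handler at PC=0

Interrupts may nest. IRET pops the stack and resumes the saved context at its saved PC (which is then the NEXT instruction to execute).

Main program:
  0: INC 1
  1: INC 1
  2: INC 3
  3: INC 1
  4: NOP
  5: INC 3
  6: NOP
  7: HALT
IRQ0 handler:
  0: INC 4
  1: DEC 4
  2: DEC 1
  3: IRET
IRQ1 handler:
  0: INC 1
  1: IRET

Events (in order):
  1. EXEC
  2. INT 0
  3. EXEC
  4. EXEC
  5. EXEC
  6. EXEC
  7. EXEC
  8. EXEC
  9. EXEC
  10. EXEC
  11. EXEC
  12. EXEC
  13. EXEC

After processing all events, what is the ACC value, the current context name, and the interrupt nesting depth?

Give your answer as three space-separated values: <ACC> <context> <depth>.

Answer: 8 MAIN 0

Derivation:
Event 1 (EXEC): [MAIN] PC=0: INC 1 -> ACC=1
Event 2 (INT 0): INT 0 arrives: push (MAIN, PC=1), enter IRQ0 at PC=0 (depth now 1)
Event 3 (EXEC): [IRQ0] PC=0: INC 4 -> ACC=5
Event 4 (EXEC): [IRQ0] PC=1: DEC 4 -> ACC=1
Event 5 (EXEC): [IRQ0] PC=2: DEC 1 -> ACC=0
Event 6 (EXEC): [IRQ0] PC=3: IRET -> resume MAIN at PC=1 (depth now 0)
Event 7 (EXEC): [MAIN] PC=1: INC 1 -> ACC=1
Event 8 (EXEC): [MAIN] PC=2: INC 3 -> ACC=4
Event 9 (EXEC): [MAIN] PC=3: INC 1 -> ACC=5
Event 10 (EXEC): [MAIN] PC=4: NOP
Event 11 (EXEC): [MAIN] PC=5: INC 3 -> ACC=8
Event 12 (EXEC): [MAIN] PC=6: NOP
Event 13 (EXEC): [MAIN] PC=7: HALT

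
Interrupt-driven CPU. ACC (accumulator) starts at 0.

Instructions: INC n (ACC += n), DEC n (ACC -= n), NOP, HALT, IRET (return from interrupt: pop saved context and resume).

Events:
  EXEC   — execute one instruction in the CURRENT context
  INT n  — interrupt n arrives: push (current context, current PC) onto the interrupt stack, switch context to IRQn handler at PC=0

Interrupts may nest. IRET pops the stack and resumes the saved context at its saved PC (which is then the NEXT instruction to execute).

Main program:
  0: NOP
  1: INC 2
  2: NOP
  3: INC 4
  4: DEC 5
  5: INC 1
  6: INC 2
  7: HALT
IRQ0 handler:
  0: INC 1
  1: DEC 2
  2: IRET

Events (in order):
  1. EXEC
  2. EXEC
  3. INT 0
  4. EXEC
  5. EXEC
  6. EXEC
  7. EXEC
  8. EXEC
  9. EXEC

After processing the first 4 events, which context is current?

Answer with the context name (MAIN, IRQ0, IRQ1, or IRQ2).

Event 1 (EXEC): [MAIN] PC=0: NOP
Event 2 (EXEC): [MAIN] PC=1: INC 2 -> ACC=2
Event 3 (INT 0): INT 0 arrives: push (MAIN, PC=2), enter IRQ0 at PC=0 (depth now 1)
Event 4 (EXEC): [IRQ0] PC=0: INC 1 -> ACC=3

Answer: IRQ0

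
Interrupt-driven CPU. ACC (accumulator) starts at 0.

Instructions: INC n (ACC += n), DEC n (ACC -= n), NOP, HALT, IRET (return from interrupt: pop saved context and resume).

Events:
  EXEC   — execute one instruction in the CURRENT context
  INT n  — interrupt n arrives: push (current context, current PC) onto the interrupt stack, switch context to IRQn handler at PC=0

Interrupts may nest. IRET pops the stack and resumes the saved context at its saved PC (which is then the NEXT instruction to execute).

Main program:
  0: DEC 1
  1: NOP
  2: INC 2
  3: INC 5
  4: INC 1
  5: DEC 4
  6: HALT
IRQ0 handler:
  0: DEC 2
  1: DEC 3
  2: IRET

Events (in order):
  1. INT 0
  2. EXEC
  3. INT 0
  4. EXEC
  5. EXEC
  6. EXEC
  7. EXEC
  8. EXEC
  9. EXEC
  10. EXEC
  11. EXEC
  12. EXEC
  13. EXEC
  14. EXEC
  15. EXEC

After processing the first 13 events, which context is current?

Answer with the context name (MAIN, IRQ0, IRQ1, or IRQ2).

Event 1 (INT 0): INT 0 arrives: push (MAIN, PC=0), enter IRQ0 at PC=0 (depth now 1)
Event 2 (EXEC): [IRQ0] PC=0: DEC 2 -> ACC=-2
Event 3 (INT 0): INT 0 arrives: push (IRQ0, PC=1), enter IRQ0 at PC=0 (depth now 2)
Event 4 (EXEC): [IRQ0] PC=0: DEC 2 -> ACC=-4
Event 5 (EXEC): [IRQ0] PC=1: DEC 3 -> ACC=-7
Event 6 (EXEC): [IRQ0] PC=2: IRET -> resume IRQ0 at PC=1 (depth now 1)
Event 7 (EXEC): [IRQ0] PC=1: DEC 3 -> ACC=-10
Event 8 (EXEC): [IRQ0] PC=2: IRET -> resume MAIN at PC=0 (depth now 0)
Event 9 (EXEC): [MAIN] PC=0: DEC 1 -> ACC=-11
Event 10 (EXEC): [MAIN] PC=1: NOP
Event 11 (EXEC): [MAIN] PC=2: INC 2 -> ACC=-9
Event 12 (EXEC): [MAIN] PC=3: INC 5 -> ACC=-4
Event 13 (EXEC): [MAIN] PC=4: INC 1 -> ACC=-3

Answer: MAIN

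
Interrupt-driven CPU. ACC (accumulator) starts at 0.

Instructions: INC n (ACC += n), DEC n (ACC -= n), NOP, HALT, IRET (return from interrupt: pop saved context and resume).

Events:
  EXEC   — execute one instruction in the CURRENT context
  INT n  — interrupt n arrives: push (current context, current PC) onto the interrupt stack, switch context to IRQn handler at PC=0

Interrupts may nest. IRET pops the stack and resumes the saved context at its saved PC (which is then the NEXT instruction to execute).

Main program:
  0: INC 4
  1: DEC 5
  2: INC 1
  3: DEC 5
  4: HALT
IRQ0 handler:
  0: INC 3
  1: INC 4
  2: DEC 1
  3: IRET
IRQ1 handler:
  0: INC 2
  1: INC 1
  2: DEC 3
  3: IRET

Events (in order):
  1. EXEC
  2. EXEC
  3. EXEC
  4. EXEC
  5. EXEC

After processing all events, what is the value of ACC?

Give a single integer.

Answer: -5

Derivation:
Event 1 (EXEC): [MAIN] PC=0: INC 4 -> ACC=4
Event 2 (EXEC): [MAIN] PC=1: DEC 5 -> ACC=-1
Event 3 (EXEC): [MAIN] PC=2: INC 1 -> ACC=0
Event 4 (EXEC): [MAIN] PC=3: DEC 5 -> ACC=-5
Event 5 (EXEC): [MAIN] PC=4: HALT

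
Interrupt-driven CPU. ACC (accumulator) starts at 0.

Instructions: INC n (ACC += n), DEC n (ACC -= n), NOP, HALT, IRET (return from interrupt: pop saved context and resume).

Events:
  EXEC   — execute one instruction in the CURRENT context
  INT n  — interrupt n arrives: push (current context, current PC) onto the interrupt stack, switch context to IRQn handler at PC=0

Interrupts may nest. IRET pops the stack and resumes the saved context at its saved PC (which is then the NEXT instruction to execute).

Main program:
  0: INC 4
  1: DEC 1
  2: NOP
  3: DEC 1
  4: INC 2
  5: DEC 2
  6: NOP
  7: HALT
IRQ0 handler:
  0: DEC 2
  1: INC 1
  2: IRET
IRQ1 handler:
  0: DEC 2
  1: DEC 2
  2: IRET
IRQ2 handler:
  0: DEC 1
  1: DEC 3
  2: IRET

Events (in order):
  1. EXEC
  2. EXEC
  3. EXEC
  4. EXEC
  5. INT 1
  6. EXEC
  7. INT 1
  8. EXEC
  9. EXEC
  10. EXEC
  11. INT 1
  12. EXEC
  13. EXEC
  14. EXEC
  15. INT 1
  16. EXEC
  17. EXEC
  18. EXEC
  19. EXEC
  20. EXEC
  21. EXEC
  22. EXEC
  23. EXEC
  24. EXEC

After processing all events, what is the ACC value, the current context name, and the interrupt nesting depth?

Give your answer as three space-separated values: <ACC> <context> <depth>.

Event 1 (EXEC): [MAIN] PC=0: INC 4 -> ACC=4
Event 2 (EXEC): [MAIN] PC=1: DEC 1 -> ACC=3
Event 3 (EXEC): [MAIN] PC=2: NOP
Event 4 (EXEC): [MAIN] PC=3: DEC 1 -> ACC=2
Event 5 (INT 1): INT 1 arrives: push (MAIN, PC=4), enter IRQ1 at PC=0 (depth now 1)
Event 6 (EXEC): [IRQ1] PC=0: DEC 2 -> ACC=0
Event 7 (INT 1): INT 1 arrives: push (IRQ1, PC=1), enter IRQ1 at PC=0 (depth now 2)
Event 8 (EXEC): [IRQ1] PC=0: DEC 2 -> ACC=-2
Event 9 (EXEC): [IRQ1] PC=1: DEC 2 -> ACC=-4
Event 10 (EXEC): [IRQ1] PC=2: IRET -> resume IRQ1 at PC=1 (depth now 1)
Event 11 (INT 1): INT 1 arrives: push (IRQ1, PC=1), enter IRQ1 at PC=0 (depth now 2)
Event 12 (EXEC): [IRQ1] PC=0: DEC 2 -> ACC=-6
Event 13 (EXEC): [IRQ1] PC=1: DEC 2 -> ACC=-8
Event 14 (EXEC): [IRQ1] PC=2: IRET -> resume IRQ1 at PC=1 (depth now 1)
Event 15 (INT 1): INT 1 arrives: push (IRQ1, PC=1), enter IRQ1 at PC=0 (depth now 2)
Event 16 (EXEC): [IRQ1] PC=0: DEC 2 -> ACC=-10
Event 17 (EXEC): [IRQ1] PC=1: DEC 2 -> ACC=-12
Event 18 (EXEC): [IRQ1] PC=2: IRET -> resume IRQ1 at PC=1 (depth now 1)
Event 19 (EXEC): [IRQ1] PC=1: DEC 2 -> ACC=-14
Event 20 (EXEC): [IRQ1] PC=2: IRET -> resume MAIN at PC=4 (depth now 0)
Event 21 (EXEC): [MAIN] PC=4: INC 2 -> ACC=-12
Event 22 (EXEC): [MAIN] PC=5: DEC 2 -> ACC=-14
Event 23 (EXEC): [MAIN] PC=6: NOP
Event 24 (EXEC): [MAIN] PC=7: HALT

Answer: -14 MAIN 0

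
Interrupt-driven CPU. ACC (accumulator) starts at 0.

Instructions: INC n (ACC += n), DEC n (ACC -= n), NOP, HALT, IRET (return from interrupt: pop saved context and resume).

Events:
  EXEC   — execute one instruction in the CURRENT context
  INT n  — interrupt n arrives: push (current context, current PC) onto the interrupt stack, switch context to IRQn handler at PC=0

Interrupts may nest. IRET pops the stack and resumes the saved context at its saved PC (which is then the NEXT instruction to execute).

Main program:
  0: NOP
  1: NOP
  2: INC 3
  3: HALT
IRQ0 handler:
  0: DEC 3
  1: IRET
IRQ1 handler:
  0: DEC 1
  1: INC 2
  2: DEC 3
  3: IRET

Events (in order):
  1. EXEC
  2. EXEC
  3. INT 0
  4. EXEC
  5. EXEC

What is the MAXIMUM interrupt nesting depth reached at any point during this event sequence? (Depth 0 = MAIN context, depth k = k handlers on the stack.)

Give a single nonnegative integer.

Event 1 (EXEC): [MAIN] PC=0: NOP [depth=0]
Event 2 (EXEC): [MAIN] PC=1: NOP [depth=0]
Event 3 (INT 0): INT 0 arrives: push (MAIN, PC=2), enter IRQ0 at PC=0 (depth now 1) [depth=1]
Event 4 (EXEC): [IRQ0] PC=0: DEC 3 -> ACC=-3 [depth=1]
Event 5 (EXEC): [IRQ0] PC=1: IRET -> resume MAIN at PC=2 (depth now 0) [depth=0]
Max depth observed: 1

Answer: 1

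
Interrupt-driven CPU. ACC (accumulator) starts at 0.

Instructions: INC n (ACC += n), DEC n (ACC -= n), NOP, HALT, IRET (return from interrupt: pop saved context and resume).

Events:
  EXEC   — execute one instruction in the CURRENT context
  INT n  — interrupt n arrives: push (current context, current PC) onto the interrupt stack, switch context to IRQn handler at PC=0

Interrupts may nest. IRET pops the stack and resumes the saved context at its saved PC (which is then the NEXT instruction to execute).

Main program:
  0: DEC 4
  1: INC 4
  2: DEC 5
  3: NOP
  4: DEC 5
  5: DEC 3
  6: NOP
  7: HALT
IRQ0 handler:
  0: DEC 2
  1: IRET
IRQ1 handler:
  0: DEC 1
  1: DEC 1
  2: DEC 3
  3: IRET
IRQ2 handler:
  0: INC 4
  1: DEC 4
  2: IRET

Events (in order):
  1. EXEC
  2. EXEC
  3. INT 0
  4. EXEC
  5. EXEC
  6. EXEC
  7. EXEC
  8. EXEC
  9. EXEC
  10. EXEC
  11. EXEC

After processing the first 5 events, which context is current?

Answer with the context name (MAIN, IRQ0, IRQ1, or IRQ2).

Answer: MAIN

Derivation:
Event 1 (EXEC): [MAIN] PC=0: DEC 4 -> ACC=-4
Event 2 (EXEC): [MAIN] PC=1: INC 4 -> ACC=0
Event 3 (INT 0): INT 0 arrives: push (MAIN, PC=2), enter IRQ0 at PC=0 (depth now 1)
Event 4 (EXEC): [IRQ0] PC=0: DEC 2 -> ACC=-2
Event 5 (EXEC): [IRQ0] PC=1: IRET -> resume MAIN at PC=2 (depth now 0)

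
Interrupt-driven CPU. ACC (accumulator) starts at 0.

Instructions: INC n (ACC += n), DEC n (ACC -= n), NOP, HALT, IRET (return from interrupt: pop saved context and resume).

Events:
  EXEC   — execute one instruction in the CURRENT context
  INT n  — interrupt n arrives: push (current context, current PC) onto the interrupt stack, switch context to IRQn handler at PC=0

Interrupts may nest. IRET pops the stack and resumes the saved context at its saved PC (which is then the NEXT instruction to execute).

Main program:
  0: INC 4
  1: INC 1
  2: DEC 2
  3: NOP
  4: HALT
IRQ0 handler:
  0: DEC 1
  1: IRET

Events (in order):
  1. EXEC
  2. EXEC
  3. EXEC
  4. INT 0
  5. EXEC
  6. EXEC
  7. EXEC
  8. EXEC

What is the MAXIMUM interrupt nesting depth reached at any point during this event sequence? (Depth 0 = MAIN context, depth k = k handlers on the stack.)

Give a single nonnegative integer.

Answer: 1

Derivation:
Event 1 (EXEC): [MAIN] PC=0: INC 4 -> ACC=4 [depth=0]
Event 2 (EXEC): [MAIN] PC=1: INC 1 -> ACC=5 [depth=0]
Event 3 (EXEC): [MAIN] PC=2: DEC 2 -> ACC=3 [depth=0]
Event 4 (INT 0): INT 0 arrives: push (MAIN, PC=3), enter IRQ0 at PC=0 (depth now 1) [depth=1]
Event 5 (EXEC): [IRQ0] PC=0: DEC 1 -> ACC=2 [depth=1]
Event 6 (EXEC): [IRQ0] PC=1: IRET -> resume MAIN at PC=3 (depth now 0) [depth=0]
Event 7 (EXEC): [MAIN] PC=3: NOP [depth=0]
Event 8 (EXEC): [MAIN] PC=4: HALT [depth=0]
Max depth observed: 1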